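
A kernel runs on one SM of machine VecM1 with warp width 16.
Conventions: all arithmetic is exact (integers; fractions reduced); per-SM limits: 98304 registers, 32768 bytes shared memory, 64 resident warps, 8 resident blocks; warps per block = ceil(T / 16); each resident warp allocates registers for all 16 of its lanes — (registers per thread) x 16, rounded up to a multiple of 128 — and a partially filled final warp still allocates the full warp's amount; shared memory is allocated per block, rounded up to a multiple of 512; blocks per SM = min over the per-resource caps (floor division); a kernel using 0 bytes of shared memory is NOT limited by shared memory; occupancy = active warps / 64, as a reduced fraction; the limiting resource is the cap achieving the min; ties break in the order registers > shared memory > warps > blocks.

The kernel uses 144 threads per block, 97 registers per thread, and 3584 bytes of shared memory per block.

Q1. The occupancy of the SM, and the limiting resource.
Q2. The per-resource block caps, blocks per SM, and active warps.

Answer: occupancy 27/32, limited by registers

registers: 6 blocks
shared memory: 9 blocks
warps: 7 blocks
blocks: 8 blocks

Answer: 6 blocks, 54 active warps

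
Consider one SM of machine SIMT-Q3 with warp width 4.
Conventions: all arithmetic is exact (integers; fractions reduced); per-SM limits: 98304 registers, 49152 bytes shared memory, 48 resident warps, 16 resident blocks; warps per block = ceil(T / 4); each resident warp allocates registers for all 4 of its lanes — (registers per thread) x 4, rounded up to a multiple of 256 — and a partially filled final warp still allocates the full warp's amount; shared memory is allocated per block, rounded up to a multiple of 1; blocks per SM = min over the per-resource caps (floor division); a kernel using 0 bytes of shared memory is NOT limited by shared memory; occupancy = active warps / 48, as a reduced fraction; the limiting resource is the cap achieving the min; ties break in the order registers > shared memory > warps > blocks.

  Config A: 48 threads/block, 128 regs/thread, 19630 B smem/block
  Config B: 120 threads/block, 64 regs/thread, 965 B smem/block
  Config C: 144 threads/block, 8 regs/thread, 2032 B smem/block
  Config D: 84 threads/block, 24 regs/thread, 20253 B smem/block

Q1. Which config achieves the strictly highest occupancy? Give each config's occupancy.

occupancies: A 1/2, B 5/8, C 3/4, D 7/8

Answer: D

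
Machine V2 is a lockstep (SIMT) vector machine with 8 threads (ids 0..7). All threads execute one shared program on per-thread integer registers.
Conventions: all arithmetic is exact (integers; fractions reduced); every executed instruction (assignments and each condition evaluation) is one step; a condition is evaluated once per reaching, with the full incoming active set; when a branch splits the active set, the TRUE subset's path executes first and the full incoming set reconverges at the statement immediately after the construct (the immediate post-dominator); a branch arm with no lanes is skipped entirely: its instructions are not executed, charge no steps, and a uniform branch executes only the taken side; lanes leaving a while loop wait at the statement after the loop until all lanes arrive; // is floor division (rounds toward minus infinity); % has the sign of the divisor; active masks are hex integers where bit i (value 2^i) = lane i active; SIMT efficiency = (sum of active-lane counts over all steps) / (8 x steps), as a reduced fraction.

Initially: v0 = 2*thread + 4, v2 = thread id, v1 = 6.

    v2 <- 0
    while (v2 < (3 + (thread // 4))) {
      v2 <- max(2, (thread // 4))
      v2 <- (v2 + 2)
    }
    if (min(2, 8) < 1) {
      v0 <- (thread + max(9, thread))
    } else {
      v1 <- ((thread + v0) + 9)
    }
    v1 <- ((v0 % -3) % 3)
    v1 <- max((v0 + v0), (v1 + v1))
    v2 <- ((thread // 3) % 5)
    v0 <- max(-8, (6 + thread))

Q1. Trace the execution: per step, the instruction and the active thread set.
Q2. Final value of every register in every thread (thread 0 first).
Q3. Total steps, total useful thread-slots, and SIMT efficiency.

step 0: v2 <- 0                      0xff
step 1: eval (v2 < (3 + (thread // 4))) 0xff
step 2: v2 <- max(2, (thread // 4))  0xff
step 3: v2 <- (v2 + 2)               0xff
step 4: eval (v2 < (3 + (thread // 4))) 0xff
step 5: eval (min(2, 8) < 1)         0xff
step 6: v1 <- ((thread + v0) + 9)    0xff
step 7: v1 <- ((v0 % -3) % 3)        0xff
step 8: v1 <- max((v0 + v0), (v1 + v1)) 0xff
step 9: v2 <- ((thread // 3) % 5)    0xff
step 10: v0 <- max(-8, (6 + thread))  0xff

Answer: 11 steps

v0: 6,7,8,9,10,11,12,13
v2: 0,0,0,1,1,1,2,2
v1: 8,12,16,20,24,28,32,36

steps = 11; useful = 88; efficiency = 88/88 = 1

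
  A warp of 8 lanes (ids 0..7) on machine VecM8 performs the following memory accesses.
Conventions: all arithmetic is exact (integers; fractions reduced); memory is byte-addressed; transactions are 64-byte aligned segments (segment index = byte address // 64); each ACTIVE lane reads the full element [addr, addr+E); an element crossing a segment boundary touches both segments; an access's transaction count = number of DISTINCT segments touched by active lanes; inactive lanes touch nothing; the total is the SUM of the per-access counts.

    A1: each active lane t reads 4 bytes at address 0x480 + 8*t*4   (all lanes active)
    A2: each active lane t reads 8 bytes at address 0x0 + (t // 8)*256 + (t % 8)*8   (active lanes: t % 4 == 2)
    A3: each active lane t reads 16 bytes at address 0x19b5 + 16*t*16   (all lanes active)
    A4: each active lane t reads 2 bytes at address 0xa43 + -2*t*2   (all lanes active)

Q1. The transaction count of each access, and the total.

A1: 4 transactions
A2: 1 transaction
A3: 16 transactions
A4: 2 transactions

Answer: 4,1,16,2; total 23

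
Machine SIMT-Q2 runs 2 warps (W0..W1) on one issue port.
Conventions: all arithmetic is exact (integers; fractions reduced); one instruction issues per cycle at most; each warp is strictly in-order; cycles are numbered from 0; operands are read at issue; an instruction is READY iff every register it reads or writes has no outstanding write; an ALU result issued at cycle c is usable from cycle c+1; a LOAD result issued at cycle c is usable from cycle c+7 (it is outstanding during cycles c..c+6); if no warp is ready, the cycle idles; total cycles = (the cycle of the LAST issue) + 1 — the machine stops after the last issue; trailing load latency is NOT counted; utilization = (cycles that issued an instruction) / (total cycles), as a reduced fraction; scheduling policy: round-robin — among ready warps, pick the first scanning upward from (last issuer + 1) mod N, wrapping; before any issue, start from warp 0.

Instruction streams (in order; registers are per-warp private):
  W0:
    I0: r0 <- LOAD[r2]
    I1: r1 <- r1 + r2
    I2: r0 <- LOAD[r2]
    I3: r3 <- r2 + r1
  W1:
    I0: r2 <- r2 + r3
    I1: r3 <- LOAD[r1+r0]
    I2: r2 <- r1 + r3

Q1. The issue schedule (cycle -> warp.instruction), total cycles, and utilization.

cycle 0: W0.I0
cycle 1: W1.I0
cycle 2: W0.I1
cycle 3: W1.I1
cycle 4: idle
cycle 5: idle
cycle 6: idle
cycle 7: W0.I2
cycle 8: W0.I3
cycle 9: idle
cycle 10: W1.I2

Answer: 11 cycles, utilization 7/11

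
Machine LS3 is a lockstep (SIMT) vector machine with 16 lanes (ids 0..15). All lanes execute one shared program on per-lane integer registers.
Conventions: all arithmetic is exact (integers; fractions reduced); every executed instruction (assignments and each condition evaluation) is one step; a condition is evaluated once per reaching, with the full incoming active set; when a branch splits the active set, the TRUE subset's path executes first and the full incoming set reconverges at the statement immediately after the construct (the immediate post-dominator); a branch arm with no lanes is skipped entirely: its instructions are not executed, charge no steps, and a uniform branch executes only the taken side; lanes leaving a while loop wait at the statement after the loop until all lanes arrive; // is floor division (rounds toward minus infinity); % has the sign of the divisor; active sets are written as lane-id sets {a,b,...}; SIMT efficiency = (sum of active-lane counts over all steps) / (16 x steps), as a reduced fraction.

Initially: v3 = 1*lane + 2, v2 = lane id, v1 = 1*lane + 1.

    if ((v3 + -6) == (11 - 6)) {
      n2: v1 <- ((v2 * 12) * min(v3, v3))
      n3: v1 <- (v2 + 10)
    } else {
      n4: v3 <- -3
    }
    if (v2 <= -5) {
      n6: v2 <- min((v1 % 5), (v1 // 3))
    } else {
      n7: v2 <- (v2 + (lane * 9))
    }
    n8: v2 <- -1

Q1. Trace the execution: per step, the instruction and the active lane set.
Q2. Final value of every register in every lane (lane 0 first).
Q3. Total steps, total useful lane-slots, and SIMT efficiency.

step 0: eval ((v3 + -6) == (11 - 6)) {0,1,2,3,4,5,6,7,8,9,10,11,12,13,14,15}
step 1: v1 <- ((v2 * 12) * min(v3, v3)) {9}
step 2: v1 <- (v2 + 10)              {9}
step 3: v3 <- -3                     {0,1,2,3,4,5,6,7,8,10,11,12,13,14,15}
step 4: eval (v2 <= -5)              {0,1,2,3,4,5,6,7,8,9,10,11,12,13,14,15}
step 5: v2 <- (v2 + (lane * 9))      {0,1,2,3,4,5,6,7,8,9,10,11,12,13,14,15}
step 6: v2 <- -1                     {0,1,2,3,4,5,6,7,8,9,10,11,12,13,14,15}

Answer: 7 steps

v3: -3,-3,-3,-3,-3,-3,-3,-3,-3,11,-3,-3,-3,-3,-3,-3
v2: -1,-1,-1,-1,-1,-1,-1,-1,-1,-1,-1,-1,-1,-1,-1,-1
v1: 1,2,3,4,5,6,7,8,9,19,11,12,13,14,15,16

steps = 7; useful = 81; efficiency = 81/112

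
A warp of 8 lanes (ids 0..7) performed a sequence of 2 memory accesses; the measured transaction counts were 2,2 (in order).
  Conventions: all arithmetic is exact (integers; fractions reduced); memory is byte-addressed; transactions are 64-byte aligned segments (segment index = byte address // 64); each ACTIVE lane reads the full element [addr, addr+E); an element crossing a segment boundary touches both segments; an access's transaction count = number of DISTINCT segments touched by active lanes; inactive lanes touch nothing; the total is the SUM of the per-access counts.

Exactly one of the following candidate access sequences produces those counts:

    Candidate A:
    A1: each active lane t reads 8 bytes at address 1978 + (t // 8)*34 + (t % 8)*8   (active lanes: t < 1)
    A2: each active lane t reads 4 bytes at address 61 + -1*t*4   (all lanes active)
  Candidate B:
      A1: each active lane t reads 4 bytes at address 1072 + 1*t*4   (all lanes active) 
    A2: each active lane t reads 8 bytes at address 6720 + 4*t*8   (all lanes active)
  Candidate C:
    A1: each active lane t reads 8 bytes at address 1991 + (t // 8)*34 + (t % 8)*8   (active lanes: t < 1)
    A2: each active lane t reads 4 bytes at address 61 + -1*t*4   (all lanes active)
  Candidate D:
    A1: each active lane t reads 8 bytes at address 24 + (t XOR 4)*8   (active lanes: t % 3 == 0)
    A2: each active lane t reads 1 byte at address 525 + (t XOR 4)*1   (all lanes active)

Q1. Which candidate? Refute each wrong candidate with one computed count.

B: A2 gives 4 transactions, not 2
C: A1 gives 1 transaction, not 2
D: A2 gives 1 transaction, not 2
A: all counts match (2,2)

Answer: A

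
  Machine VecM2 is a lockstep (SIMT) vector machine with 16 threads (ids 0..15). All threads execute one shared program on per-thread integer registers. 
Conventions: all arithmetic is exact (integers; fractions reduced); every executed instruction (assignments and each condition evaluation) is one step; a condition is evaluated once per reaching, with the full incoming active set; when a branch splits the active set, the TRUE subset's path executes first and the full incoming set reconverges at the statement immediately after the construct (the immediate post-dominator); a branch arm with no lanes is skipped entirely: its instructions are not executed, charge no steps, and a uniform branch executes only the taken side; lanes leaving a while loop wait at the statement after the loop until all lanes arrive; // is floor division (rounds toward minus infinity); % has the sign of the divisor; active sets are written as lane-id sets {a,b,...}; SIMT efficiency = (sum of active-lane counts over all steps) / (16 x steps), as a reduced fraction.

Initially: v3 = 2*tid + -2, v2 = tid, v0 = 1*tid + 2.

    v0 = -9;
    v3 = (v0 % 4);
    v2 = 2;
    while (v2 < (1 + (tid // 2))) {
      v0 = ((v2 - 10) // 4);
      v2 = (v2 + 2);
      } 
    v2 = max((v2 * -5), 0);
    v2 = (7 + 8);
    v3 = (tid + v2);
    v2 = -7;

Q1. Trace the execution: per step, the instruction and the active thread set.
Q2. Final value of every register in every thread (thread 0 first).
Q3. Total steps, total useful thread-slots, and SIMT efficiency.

step 0: v0 <- -9                     {0,1,2,3,4,5,6,7,8,9,10,11,12,13,14,15}
step 1: v3 <- (v0 % 4)               {0,1,2,3,4,5,6,7,8,9,10,11,12,13,14,15}
step 2: v2 <- 2                      {0,1,2,3,4,5,6,7,8,9,10,11,12,13,14,15}
step 3: eval (v2 < (1 + (tid // 2))) {0,1,2,3,4,5,6,7,8,9,10,11,12,13,14,15}
step 4: v0 <- ((v2 - 10) // 4)       {4,5,6,7,8,9,10,11,12,13,14,15}
step 5: v2 <- (v2 + 2)               {4,5,6,7,8,9,10,11,12,13,14,15}
step 6: eval (v2 < (1 + (tid // 2))) {4,5,6,7,8,9,10,11,12,13,14,15}
step 7: v0 <- ((v2 - 10) // 4)       {8,9,10,11,12,13,14,15}
step 8: v2 <- (v2 + 2)               {8,9,10,11,12,13,14,15}
step 9: eval (v2 < (1 + (tid // 2))) {8,9,10,11,12,13,14,15}
step 10: v0 <- ((v2 - 10) // 4)       {12,13,14,15}
step 11: v2 <- (v2 + 2)               {12,13,14,15}
step 12: eval (v2 < (1 + (tid // 2))) {12,13,14,15}
step 13: v2 <- max((v2 * -5), 0)      {0,1,2,3,4,5,6,7,8,9,10,11,12,13,14,15}
step 14: v2 <- (7 + 8)                {0,1,2,3,4,5,6,7,8,9,10,11,12,13,14,15}
step 15: v3 <- (tid + v2)             {0,1,2,3,4,5,6,7,8,9,10,11,12,13,14,15}
step 16: v2 <- -7                     {0,1,2,3,4,5,6,7,8,9,10,11,12,13,14,15}

Answer: 17 steps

v3: 15,16,17,18,19,20,21,22,23,24,25,26,27,28,29,30
v2: -7,-7,-7,-7,-7,-7,-7,-7,-7,-7,-7,-7,-7,-7,-7,-7
v0: -9,-9,-9,-9,-2,-2,-2,-2,-2,-2,-2,-2,-1,-1,-1,-1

steps = 17; useful = 200; efficiency = 200/272 = 25/34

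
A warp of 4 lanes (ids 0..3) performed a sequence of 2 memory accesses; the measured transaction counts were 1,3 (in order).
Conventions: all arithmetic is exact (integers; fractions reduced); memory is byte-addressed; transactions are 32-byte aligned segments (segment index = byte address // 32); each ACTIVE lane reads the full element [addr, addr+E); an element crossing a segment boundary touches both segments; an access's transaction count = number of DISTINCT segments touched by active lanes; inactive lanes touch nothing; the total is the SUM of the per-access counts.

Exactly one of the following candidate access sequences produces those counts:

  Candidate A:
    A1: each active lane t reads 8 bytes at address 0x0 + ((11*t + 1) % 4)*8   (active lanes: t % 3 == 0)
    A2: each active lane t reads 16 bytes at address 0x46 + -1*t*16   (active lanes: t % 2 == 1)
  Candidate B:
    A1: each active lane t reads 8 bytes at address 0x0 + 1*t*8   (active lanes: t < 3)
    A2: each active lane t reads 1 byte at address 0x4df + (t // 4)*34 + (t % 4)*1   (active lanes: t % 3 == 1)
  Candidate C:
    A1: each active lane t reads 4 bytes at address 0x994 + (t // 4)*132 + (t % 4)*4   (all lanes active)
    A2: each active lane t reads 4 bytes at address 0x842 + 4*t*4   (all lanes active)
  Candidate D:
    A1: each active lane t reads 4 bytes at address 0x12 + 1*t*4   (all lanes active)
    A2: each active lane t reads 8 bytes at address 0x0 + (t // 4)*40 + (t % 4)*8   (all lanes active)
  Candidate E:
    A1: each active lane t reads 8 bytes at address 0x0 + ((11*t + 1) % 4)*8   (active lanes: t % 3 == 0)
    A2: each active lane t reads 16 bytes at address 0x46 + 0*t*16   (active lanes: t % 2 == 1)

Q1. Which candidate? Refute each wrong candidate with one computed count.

B: A2 gives 1 transaction, not 3
C: A1 gives 2 transactions, not 1
D: A1 gives 2 transactions, not 1
E: A2 gives 1 transaction, not 3
A: all counts match (1,3)

Answer: A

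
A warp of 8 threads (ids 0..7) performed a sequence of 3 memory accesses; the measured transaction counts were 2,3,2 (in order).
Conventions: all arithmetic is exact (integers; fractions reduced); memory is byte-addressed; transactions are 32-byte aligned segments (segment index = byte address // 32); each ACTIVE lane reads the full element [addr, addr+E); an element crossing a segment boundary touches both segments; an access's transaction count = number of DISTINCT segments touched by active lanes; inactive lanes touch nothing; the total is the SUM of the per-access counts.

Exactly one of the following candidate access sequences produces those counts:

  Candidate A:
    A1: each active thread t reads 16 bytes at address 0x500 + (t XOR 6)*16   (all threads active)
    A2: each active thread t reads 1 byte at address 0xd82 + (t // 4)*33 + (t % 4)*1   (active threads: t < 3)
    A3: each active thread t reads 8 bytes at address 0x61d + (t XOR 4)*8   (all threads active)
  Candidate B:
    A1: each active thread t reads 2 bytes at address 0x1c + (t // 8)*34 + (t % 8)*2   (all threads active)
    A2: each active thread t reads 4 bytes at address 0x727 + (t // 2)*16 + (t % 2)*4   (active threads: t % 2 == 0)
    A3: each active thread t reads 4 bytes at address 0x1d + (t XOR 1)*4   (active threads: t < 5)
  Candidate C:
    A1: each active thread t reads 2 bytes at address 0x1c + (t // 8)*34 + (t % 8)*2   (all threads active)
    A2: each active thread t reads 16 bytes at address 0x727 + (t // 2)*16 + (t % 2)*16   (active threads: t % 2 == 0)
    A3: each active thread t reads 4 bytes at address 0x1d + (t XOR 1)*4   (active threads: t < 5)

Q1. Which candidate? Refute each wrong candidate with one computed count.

A: A1 gives 4 transactions, not 2
B: A2 gives 2 transactions, not 3
C: all counts match (2,3,2)

Answer: C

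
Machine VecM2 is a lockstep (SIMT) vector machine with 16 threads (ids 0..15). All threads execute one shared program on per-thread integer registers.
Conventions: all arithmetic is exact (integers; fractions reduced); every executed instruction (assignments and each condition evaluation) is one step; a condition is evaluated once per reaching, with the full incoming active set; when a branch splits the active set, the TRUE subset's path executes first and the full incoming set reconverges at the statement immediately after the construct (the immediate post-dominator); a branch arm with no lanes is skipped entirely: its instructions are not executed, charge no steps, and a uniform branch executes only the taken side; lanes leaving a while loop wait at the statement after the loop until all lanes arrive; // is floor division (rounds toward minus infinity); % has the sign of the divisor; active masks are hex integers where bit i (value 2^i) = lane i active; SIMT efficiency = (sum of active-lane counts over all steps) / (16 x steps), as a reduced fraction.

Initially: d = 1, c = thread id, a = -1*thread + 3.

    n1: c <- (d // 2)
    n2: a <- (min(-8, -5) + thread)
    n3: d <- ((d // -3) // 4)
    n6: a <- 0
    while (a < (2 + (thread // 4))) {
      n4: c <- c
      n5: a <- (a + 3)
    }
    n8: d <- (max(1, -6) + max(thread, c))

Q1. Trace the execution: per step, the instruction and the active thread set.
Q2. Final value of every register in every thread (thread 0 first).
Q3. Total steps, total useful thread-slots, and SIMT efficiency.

step 0: c <- (d // 2)                0xffff
step 1: a <- (min(-8, -5) + thread)  0xffff
step 2: d <- ((d // -3) // 4)        0xffff
step 3: a <- 0                       0xffff
step 4: eval (a < (2 + (thread // 4))) 0xffff
step 5: c <- c                       0xffff
step 6: a <- (a + 3)                 0xffff
step 7: eval (a < (2 + (thread // 4))) 0xffff
step 8: c <- c                       0xff00
step 9: a <- (a + 3)                 0xff00
step 10: eval (a < (2 + (thread // 4))) 0xff00
step 11: d <- (max(1, -6) + max(thread, c)) 0xffff

Answer: 12 steps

d: 1,2,3,4,5,6,7,8,9,10,11,12,13,14,15,16
c: 0,0,0,0,0,0,0,0,0,0,0,0,0,0,0,0
a: 3,3,3,3,3,3,3,3,6,6,6,6,6,6,6,6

steps = 12; useful = 168; efficiency = 168/192 = 7/8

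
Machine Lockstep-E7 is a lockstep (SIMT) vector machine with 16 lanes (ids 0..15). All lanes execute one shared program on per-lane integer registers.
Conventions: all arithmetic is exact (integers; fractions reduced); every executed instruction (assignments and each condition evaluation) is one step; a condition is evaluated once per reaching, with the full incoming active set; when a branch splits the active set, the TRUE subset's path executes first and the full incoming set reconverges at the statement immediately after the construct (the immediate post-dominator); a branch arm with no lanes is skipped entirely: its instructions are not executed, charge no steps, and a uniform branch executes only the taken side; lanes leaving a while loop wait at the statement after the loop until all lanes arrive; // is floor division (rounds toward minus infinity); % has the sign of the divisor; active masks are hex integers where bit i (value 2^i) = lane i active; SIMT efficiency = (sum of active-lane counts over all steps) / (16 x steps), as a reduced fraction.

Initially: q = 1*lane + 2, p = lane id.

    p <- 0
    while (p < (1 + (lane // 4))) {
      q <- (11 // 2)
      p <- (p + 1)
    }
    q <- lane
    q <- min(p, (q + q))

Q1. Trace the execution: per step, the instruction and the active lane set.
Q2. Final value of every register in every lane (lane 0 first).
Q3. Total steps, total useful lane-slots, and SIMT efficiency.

step 0: p <- 0                       0xffff
step 1: eval (p < (1 + (lane // 4))) 0xffff
step 2: q <- (11 // 2)               0xffff
step 3: p <- (p + 1)                 0xffff
step 4: eval (p < (1 + (lane // 4))) 0xffff
step 5: q <- (11 // 2)               0xfff0
step 6: p <- (p + 1)                 0xfff0
step 7: eval (p < (1 + (lane // 4))) 0xfff0
step 8: q <- (11 // 2)               0xff00
step 9: p <- (p + 1)                 0xff00
step 10: eval (p < (1 + (lane // 4))) 0xff00
step 11: q <- (11 // 2)               0xf000
step 12: p <- (p + 1)                 0xf000
step 13: eval (p < (1 + (lane // 4))) 0xf000
step 14: q <- lane                    0xffff
step 15: q <- min(p, (q + q))         0xffff

Answer: 16 steps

q: 0,1,1,1,2,2,2,2,3,3,3,3,4,4,4,4
p: 1,1,1,1,2,2,2,2,3,3,3,3,4,4,4,4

steps = 16; useful = 184; efficiency = 184/256 = 23/32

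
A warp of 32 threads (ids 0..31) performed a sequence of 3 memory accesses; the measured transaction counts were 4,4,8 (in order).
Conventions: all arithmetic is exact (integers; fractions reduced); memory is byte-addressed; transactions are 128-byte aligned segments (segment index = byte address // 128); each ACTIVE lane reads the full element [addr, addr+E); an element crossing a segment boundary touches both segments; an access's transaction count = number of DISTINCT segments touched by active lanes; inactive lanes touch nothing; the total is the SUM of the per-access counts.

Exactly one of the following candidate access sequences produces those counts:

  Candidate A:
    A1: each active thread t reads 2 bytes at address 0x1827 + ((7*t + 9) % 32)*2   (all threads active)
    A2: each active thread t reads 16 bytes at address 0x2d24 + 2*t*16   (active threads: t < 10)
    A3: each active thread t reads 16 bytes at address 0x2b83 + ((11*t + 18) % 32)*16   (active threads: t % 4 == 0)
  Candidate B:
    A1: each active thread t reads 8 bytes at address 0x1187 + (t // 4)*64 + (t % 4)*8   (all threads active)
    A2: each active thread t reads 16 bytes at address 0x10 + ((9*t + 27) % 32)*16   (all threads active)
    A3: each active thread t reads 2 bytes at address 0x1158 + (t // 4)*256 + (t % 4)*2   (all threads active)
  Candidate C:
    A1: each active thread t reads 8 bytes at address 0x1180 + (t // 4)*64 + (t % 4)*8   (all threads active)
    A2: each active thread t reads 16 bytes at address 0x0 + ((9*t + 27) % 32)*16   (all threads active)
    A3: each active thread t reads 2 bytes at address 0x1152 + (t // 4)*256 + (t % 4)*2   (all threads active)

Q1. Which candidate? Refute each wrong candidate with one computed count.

A: A1 gives 1 transaction, not 4
B: A2 gives 5 transactions, not 4
C: all counts match (4,4,8)

Answer: C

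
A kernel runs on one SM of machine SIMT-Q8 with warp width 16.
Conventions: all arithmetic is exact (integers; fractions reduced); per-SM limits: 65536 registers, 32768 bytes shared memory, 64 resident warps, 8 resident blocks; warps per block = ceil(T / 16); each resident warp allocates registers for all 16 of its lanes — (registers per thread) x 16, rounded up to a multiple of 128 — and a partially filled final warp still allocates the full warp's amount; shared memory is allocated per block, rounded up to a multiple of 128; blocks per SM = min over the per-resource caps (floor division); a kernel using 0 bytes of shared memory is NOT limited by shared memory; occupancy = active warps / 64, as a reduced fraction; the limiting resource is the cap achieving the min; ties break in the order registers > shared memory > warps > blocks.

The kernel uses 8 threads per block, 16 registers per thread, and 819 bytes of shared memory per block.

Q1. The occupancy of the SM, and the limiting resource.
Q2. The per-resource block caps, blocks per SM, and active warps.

Answer: occupancy 1/8, limited by blocks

registers: 256 blocks
shared memory: 36 blocks
warps: 64 blocks
blocks: 8 blocks

Answer: 8 blocks, 8 active warps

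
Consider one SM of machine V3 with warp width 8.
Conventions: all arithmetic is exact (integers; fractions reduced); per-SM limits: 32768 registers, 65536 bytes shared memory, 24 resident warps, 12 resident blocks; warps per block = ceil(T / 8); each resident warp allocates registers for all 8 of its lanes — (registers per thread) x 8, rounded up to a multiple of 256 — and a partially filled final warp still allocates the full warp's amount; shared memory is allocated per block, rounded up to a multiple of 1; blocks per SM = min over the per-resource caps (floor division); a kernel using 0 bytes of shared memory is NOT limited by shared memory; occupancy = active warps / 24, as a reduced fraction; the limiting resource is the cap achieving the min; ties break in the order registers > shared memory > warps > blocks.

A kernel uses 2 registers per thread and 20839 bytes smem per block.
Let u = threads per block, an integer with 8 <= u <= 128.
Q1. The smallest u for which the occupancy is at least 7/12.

Answer: u = 33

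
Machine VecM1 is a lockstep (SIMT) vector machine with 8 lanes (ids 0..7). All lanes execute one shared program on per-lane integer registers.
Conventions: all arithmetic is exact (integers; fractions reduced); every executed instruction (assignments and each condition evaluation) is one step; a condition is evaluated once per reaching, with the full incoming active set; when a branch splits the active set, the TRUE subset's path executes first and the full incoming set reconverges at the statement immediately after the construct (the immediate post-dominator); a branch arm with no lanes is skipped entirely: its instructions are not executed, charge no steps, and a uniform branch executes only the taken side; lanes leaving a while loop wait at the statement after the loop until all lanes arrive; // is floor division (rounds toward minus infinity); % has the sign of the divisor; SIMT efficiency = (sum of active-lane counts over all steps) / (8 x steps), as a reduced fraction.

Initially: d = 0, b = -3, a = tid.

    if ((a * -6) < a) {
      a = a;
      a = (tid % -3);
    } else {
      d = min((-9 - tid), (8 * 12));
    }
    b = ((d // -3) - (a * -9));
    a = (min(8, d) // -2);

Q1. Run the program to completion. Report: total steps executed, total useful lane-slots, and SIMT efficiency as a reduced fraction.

Answer: 6 steps, 39 useful, 13/16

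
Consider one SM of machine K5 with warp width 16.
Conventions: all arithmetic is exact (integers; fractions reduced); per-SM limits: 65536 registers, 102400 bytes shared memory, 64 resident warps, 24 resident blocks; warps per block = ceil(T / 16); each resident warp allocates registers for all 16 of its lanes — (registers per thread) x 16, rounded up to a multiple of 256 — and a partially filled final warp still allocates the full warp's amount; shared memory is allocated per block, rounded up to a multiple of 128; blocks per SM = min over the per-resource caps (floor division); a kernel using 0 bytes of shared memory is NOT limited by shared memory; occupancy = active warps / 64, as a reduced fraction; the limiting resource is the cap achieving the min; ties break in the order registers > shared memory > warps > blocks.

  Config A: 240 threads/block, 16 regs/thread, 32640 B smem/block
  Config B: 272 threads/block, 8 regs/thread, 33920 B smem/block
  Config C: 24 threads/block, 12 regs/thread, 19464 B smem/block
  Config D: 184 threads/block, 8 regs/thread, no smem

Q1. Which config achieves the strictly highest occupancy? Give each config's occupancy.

occupancies: A 45/64, B 51/64, C 5/32, D 15/16

Answer: D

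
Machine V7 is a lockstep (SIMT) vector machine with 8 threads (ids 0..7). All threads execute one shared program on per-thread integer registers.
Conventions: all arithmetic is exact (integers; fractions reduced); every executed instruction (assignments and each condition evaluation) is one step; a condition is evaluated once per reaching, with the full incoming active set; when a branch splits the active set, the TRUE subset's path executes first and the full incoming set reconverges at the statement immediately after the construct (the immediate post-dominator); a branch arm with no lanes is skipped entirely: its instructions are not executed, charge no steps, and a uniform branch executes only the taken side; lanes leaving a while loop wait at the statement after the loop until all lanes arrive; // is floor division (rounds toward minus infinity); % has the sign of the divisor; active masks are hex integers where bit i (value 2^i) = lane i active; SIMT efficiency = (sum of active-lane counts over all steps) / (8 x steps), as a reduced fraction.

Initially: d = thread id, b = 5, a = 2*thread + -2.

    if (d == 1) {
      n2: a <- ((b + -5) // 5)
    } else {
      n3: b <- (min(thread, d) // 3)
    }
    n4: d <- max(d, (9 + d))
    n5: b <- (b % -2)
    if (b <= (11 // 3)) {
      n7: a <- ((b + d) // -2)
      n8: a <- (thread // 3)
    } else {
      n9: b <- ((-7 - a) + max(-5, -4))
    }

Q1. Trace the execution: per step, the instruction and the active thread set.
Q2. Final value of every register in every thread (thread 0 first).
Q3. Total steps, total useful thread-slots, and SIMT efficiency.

step 0: eval (d == 1)                0xff
step 1: a <- ((b + -5) // 5)         0x02
step 2: b <- (min(thread, d) // 3)   0xfd
step 3: d <- max(d, (9 + d))         0xff
step 4: b <- (b % -2)                0xff
step 5: eval (b <= (11 // 3))        0xff
step 6: a <- ((b + d) // -2)         0xff
step 7: a <- (thread // 3)           0xff

Answer: 8 steps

d: 9,10,11,12,13,14,15,16
b: 0,-1,0,-1,-1,-1,0,0
a: 0,0,0,1,1,1,2,2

steps = 8; useful = 56; efficiency = 56/64 = 7/8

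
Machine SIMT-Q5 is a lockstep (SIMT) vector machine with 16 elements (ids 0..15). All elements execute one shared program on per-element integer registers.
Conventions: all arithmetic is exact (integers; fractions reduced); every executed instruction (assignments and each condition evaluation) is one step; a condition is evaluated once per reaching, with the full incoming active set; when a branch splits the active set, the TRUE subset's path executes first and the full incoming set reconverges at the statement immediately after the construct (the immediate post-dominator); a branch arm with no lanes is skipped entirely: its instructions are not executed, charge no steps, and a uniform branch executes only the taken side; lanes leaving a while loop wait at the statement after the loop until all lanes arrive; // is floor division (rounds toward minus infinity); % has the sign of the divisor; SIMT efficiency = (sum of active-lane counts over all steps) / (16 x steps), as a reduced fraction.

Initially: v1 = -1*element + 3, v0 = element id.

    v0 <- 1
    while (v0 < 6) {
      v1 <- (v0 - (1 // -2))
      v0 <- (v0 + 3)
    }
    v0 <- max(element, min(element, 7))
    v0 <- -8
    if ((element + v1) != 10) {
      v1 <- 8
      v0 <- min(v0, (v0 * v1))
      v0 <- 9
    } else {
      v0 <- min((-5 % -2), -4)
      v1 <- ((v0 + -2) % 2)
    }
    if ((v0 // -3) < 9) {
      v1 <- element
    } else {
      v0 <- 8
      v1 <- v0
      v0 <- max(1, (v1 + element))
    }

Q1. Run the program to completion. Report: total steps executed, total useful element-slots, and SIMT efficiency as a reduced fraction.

Answer: 18 steps, 255 useful, 85/96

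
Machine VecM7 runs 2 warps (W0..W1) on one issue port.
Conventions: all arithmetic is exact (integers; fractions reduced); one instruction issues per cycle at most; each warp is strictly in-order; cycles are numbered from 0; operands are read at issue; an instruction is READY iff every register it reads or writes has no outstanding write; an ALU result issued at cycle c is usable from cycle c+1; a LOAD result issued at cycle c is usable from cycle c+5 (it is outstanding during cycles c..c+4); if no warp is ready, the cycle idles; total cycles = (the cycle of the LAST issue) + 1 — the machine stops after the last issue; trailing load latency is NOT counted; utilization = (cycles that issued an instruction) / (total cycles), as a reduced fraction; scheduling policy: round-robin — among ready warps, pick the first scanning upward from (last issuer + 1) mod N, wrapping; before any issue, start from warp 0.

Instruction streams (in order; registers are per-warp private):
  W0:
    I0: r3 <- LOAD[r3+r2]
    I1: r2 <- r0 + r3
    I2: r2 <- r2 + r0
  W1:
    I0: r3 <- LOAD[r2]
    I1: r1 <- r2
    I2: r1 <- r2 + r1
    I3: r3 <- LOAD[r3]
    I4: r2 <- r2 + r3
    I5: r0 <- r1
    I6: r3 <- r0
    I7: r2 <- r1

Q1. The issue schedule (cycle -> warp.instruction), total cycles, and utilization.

cycle 0: W0.I0
cycle 1: W1.I0
cycle 2: W1.I1
cycle 3: W1.I2
cycle 4: idle
cycle 5: W0.I1
cycle 6: W1.I3
cycle 7: W0.I2
cycle 8: idle
cycle 9: idle
cycle 10: idle
cycle 11: W1.I4
cycle 12: W1.I5
cycle 13: W1.I6
cycle 14: W1.I7

Answer: 15 cycles, utilization 11/15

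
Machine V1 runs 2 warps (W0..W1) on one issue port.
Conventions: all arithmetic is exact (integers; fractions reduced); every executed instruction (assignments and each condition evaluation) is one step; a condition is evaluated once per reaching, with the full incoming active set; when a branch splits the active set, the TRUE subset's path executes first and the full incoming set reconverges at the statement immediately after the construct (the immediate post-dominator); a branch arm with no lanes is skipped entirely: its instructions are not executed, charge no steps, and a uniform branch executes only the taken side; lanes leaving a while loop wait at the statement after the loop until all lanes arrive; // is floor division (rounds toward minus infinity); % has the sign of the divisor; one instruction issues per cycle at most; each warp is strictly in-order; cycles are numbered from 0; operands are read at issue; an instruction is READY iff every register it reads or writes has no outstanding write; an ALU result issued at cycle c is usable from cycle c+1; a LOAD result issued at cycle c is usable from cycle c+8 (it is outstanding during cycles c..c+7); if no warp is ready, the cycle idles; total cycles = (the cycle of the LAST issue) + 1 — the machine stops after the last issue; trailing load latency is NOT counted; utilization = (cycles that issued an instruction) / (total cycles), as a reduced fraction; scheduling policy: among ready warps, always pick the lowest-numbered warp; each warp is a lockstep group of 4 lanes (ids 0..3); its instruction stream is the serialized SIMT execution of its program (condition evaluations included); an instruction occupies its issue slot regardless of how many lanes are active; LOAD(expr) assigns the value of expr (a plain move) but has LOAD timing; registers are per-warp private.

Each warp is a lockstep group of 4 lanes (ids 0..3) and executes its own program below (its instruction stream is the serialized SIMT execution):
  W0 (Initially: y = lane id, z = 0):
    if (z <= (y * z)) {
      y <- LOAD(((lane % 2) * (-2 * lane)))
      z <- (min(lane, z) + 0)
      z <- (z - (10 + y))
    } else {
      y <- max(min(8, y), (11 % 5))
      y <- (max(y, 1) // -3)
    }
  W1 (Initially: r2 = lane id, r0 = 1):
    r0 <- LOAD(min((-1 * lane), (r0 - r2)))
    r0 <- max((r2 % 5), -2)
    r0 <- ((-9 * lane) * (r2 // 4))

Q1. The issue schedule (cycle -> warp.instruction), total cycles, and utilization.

cycle 0: W0.I0
cycle 1: W0.I1
cycle 2: W0.I2
cycle 3: W1.I0
cycle 4: idle
cycle 5: idle
cycle 6: idle
cycle 7: idle
cycle 8: idle
cycle 9: W0.I3
cycle 10: idle
cycle 11: W1.I1
cycle 12: W1.I2

Answer: 13 cycles, utilization 7/13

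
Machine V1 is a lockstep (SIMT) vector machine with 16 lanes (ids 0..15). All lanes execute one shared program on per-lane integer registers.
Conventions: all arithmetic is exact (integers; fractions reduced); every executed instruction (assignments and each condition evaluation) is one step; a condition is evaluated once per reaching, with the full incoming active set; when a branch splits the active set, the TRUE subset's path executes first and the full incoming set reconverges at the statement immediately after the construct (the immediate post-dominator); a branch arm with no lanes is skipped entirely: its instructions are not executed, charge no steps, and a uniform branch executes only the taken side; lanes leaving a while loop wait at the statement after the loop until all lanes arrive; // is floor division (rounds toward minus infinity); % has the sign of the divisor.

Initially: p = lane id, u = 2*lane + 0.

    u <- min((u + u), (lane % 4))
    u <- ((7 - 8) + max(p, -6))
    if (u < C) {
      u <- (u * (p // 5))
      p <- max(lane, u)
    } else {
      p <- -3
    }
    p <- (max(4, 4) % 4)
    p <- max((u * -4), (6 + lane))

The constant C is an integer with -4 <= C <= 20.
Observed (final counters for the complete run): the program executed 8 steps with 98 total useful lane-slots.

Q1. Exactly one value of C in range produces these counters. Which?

Answer: C = 1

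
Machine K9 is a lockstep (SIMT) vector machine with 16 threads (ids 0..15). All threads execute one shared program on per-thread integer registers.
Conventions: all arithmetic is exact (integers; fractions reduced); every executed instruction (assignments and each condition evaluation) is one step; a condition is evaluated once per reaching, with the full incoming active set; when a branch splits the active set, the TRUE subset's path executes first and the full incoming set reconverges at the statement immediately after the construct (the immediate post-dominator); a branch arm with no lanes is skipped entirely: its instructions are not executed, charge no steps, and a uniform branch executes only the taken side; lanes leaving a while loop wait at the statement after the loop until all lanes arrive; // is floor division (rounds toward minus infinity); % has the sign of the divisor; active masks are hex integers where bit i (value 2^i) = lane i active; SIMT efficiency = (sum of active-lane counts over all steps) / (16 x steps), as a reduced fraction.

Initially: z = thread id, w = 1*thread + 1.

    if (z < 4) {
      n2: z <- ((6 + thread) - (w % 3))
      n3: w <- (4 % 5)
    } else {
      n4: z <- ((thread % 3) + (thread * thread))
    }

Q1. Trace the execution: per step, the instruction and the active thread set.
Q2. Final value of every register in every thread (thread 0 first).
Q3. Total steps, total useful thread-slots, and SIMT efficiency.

step 0: eval (z < 4)                 0xffff
step 1: z <- ((6 + thread) - (w % 3)) 0x000f
step 2: w <- (4 % 5)                 0x000f
step 3: z <- ((thread % 3) + (thread * thread)) 0xfff0

Answer: 4 steps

z: 5,5,8,8,17,27,36,50,66,81,101,123,144,170,198,225
w: 4,4,4,4,5,6,7,8,9,10,11,12,13,14,15,16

steps = 4; useful = 36; efficiency = 36/64 = 9/16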